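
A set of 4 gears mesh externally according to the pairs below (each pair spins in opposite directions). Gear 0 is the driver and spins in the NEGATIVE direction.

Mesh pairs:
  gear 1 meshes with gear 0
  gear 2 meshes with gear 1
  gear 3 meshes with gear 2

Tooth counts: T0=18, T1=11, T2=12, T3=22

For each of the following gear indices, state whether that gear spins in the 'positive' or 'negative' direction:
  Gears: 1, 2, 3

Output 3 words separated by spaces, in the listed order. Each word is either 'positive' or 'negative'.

Answer: positive negative positive

Derivation:
Gear 0 (driver): negative (depth 0)
  gear 1: meshes with gear 0 -> depth 1 -> positive (opposite of gear 0)
  gear 2: meshes with gear 1 -> depth 2 -> negative (opposite of gear 1)
  gear 3: meshes with gear 2 -> depth 3 -> positive (opposite of gear 2)
Queried indices 1, 2, 3 -> positive, negative, positive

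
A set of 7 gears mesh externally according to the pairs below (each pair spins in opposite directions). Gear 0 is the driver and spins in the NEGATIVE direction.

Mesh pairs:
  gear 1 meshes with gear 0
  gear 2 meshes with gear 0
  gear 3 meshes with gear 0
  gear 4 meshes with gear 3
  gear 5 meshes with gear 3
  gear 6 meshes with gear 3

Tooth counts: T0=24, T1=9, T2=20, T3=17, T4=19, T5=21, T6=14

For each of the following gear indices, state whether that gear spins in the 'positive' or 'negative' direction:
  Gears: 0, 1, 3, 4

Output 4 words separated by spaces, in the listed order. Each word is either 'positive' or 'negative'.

Answer: negative positive positive negative

Derivation:
Gear 0 (driver): negative (depth 0)
  gear 1: meshes with gear 0 -> depth 1 -> positive (opposite of gear 0)
  gear 2: meshes with gear 0 -> depth 1 -> positive (opposite of gear 0)
  gear 3: meshes with gear 0 -> depth 1 -> positive (opposite of gear 0)
  gear 4: meshes with gear 3 -> depth 2 -> negative (opposite of gear 3)
  gear 5: meshes with gear 3 -> depth 2 -> negative (opposite of gear 3)
  gear 6: meshes with gear 3 -> depth 2 -> negative (opposite of gear 3)
Queried indices 0, 1, 3, 4 -> negative, positive, positive, negative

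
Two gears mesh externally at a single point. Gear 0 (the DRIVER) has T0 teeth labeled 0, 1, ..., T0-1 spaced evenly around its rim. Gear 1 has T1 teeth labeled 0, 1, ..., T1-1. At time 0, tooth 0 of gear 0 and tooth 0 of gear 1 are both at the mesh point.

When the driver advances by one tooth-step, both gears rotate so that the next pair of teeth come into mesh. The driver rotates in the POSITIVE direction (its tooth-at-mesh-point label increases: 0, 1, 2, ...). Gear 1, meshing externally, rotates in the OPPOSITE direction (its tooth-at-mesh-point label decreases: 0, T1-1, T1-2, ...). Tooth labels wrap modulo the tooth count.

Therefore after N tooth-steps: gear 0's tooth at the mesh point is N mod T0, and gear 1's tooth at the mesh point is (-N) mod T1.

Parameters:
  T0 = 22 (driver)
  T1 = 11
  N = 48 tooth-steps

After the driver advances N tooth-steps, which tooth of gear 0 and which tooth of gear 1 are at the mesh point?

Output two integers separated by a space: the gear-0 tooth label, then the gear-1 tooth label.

Gear 0 (driver, T0=22): tooth at mesh = N mod T0
  48 = 2 * 22 + 4, so 48 mod 22 = 4
  gear 0 tooth = 4
Gear 1 (driven, T1=11): tooth at mesh = (-N) mod T1
  48 = 4 * 11 + 4, so 48 mod 11 = 4
  (-48) mod 11 = (-4) mod 11 = 11 - 4 = 7
Mesh after 48 steps: gear-0 tooth 4 meets gear-1 tooth 7

Answer: 4 7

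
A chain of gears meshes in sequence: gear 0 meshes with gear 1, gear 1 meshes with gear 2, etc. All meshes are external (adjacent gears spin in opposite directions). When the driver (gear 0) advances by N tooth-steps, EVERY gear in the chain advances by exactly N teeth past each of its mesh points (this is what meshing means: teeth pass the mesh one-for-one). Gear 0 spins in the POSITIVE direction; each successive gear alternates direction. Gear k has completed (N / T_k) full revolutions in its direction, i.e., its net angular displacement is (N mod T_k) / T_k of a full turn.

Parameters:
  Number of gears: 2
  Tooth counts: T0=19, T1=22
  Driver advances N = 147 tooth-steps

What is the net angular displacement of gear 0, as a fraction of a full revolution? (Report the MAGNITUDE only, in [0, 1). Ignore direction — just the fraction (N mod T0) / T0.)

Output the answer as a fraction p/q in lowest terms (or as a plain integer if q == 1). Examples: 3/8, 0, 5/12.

Answer: 14/19

Derivation:
Chain of 2 gears, tooth counts: [19, 22]
  gear 0: T0=19, direction=positive, advance = 147 mod 19 = 14 teeth = 14/19 turn
  gear 1: T1=22, direction=negative, advance = 147 mod 22 = 15 teeth = 15/22 turn
Gear 0: 147 mod 19 = 14
Fraction = 14 / 19 = 14/19 (gcd(14,19)=1) = 14/19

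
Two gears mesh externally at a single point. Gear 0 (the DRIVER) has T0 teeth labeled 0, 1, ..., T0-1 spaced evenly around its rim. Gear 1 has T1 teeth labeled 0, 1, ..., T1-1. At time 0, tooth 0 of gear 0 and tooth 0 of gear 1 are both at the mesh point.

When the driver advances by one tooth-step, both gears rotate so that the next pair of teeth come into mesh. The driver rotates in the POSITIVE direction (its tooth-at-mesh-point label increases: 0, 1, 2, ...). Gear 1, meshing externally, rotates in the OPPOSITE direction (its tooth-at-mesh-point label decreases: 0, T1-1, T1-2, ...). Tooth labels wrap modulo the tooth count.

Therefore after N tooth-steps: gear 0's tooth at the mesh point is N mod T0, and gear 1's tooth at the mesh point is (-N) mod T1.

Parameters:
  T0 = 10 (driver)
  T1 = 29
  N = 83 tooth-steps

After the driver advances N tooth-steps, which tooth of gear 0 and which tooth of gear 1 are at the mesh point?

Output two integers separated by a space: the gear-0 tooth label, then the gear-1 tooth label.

Answer: 3 4

Derivation:
Gear 0 (driver, T0=10): tooth at mesh = N mod T0
  83 = 8 * 10 + 3, so 83 mod 10 = 3
  gear 0 tooth = 3
Gear 1 (driven, T1=29): tooth at mesh = (-N) mod T1
  83 = 2 * 29 + 25, so 83 mod 29 = 25
  (-83) mod 29 = (-25) mod 29 = 29 - 25 = 4
Mesh after 83 steps: gear-0 tooth 3 meets gear-1 tooth 4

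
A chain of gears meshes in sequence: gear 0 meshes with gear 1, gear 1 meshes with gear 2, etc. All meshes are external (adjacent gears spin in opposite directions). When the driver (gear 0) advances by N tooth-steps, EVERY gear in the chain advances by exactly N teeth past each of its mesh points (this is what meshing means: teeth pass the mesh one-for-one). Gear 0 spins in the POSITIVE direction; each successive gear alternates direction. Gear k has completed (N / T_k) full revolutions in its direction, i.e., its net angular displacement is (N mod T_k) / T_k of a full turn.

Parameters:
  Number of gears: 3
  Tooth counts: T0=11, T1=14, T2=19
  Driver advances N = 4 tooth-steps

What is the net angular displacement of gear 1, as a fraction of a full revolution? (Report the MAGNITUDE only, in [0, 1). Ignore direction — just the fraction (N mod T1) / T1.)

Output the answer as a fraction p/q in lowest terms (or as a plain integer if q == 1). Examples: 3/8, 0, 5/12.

Chain of 3 gears, tooth counts: [11, 14, 19]
  gear 0: T0=11, direction=positive, advance = 4 mod 11 = 4 teeth = 4/11 turn
  gear 1: T1=14, direction=negative, advance = 4 mod 14 = 4 teeth = 4/14 turn
  gear 2: T2=19, direction=positive, advance = 4 mod 19 = 4 teeth = 4/19 turn
Gear 1: 4 mod 14 = 4
Fraction = 4 / 14 = 2/7 (gcd(4,14)=2) = 2/7

Answer: 2/7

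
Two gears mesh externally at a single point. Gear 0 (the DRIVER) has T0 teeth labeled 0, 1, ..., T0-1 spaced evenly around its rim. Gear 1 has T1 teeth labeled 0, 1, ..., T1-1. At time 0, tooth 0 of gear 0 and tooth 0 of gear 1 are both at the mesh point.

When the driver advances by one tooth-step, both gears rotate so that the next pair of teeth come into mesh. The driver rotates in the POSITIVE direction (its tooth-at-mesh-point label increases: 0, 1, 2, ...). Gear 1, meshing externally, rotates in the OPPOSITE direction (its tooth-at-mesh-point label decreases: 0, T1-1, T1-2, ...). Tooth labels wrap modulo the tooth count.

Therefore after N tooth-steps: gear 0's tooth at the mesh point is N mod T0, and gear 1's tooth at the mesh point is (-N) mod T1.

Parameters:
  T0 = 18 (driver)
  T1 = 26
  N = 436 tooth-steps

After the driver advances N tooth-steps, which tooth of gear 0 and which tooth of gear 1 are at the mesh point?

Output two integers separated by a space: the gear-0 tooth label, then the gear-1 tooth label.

Answer: 4 6

Derivation:
Gear 0 (driver, T0=18): tooth at mesh = N mod T0
  436 = 24 * 18 + 4, so 436 mod 18 = 4
  gear 0 tooth = 4
Gear 1 (driven, T1=26): tooth at mesh = (-N) mod T1
  436 = 16 * 26 + 20, so 436 mod 26 = 20
  (-436) mod 26 = (-20) mod 26 = 26 - 20 = 6
Mesh after 436 steps: gear-0 tooth 4 meets gear-1 tooth 6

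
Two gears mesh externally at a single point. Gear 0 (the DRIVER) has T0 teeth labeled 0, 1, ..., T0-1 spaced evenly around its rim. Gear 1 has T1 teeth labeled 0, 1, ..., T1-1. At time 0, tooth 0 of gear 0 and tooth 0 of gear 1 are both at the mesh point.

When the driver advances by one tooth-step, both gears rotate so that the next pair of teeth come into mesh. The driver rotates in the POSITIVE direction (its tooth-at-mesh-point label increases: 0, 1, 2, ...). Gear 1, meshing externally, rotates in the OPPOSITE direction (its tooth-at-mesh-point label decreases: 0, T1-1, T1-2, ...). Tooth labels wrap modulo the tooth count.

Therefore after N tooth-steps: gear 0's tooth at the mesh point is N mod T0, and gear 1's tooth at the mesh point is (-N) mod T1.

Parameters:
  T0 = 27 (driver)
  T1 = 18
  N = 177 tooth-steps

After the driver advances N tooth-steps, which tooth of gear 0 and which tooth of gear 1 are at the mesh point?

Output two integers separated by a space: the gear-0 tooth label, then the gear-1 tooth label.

Answer: 15 3

Derivation:
Gear 0 (driver, T0=27): tooth at mesh = N mod T0
  177 = 6 * 27 + 15, so 177 mod 27 = 15
  gear 0 tooth = 15
Gear 1 (driven, T1=18): tooth at mesh = (-N) mod T1
  177 = 9 * 18 + 15, so 177 mod 18 = 15
  (-177) mod 18 = (-15) mod 18 = 18 - 15 = 3
Mesh after 177 steps: gear-0 tooth 15 meets gear-1 tooth 3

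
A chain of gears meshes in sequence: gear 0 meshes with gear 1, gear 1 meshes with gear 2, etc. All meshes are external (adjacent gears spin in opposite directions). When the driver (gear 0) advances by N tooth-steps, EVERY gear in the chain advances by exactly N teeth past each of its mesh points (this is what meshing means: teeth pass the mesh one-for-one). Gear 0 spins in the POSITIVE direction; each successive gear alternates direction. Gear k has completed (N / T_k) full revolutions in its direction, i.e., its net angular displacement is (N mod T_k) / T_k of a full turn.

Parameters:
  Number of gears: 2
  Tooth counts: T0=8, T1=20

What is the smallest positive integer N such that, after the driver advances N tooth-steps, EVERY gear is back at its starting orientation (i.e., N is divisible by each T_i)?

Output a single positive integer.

Answer: 40

Derivation:
Gear k returns to start when N is a multiple of T_k.
All gears at start simultaneously when N is a common multiple of [8, 20]; the smallest such N is lcm(8, 20).
Start: lcm = T0 = 8
Fold in T1=20: gcd(8, 20) = 4; lcm(8, 20) = 8 * 20 / 4 = 160 / 4 = 40
Full cycle length = 40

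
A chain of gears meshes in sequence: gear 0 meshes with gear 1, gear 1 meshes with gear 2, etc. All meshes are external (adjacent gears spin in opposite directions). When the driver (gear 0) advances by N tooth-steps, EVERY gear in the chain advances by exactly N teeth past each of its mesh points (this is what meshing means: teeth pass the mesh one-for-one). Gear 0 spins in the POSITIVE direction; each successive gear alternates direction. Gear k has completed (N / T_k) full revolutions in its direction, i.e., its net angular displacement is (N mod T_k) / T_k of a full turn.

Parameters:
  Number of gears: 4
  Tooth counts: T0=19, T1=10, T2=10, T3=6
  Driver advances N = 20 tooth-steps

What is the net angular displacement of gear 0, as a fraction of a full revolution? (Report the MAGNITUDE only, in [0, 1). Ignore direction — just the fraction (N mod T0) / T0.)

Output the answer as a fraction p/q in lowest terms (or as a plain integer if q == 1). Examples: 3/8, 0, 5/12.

Answer: 1/19

Derivation:
Chain of 4 gears, tooth counts: [19, 10, 10, 6]
  gear 0: T0=19, direction=positive, advance = 20 mod 19 = 1 teeth = 1/19 turn
  gear 1: T1=10, direction=negative, advance = 20 mod 10 = 0 teeth = 0/10 turn
  gear 2: T2=10, direction=positive, advance = 20 mod 10 = 0 teeth = 0/10 turn
  gear 3: T3=6, direction=negative, advance = 20 mod 6 = 2 teeth = 2/6 turn
Gear 0: 20 mod 19 = 1
Fraction = 1 / 19 = 1/19 (gcd(1,19)=1) = 1/19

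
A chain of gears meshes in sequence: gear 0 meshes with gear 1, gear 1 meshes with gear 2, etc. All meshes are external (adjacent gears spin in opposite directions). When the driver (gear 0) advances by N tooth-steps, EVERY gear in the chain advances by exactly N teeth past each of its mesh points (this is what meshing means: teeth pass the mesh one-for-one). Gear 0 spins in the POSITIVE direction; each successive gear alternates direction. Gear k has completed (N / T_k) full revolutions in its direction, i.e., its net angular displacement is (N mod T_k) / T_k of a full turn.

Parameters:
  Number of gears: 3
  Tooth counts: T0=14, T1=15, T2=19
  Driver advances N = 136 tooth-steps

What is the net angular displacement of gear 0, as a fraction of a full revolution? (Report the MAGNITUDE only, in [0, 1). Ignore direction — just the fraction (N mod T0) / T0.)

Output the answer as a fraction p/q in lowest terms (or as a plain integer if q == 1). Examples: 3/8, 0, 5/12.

Chain of 3 gears, tooth counts: [14, 15, 19]
  gear 0: T0=14, direction=positive, advance = 136 mod 14 = 10 teeth = 10/14 turn
  gear 1: T1=15, direction=negative, advance = 136 mod 15 = 1 teeth = 1/15 turn
  gear 2: T2=19, direction=positive, advance = 136 mod 19 = 3 teeth = 3/19 turn
Gear 0: 136 mod 14 = 10
Fraction = 10 / 14 = 5/7 (gcd(10,14)=2) = 5/7

Answer: 5/7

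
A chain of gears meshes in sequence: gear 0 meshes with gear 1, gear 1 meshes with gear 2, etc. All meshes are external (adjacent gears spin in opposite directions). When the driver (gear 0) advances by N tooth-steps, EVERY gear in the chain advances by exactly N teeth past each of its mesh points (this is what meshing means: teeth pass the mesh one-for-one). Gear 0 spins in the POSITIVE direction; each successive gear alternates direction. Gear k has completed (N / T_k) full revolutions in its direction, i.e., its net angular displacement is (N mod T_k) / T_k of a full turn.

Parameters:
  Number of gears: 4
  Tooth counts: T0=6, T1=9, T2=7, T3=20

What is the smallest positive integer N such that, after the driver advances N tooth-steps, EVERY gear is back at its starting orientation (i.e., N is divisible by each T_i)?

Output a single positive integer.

Answer: 1260

Derivation:
Gear k returns to start when N is a multiple of T_k.
All gears at start simultaneously when N is a common multiple of [6, 9, 7, 20]; the smallest such N is lcm(6, 9, 7, 20).
Start: lcm = T0 = 6
Fold in T1=9: gcd(6, 9) = 3; lcm(6, 9) = 6 * 9 / 3 = 54 / 3 = 18
Fold in T2=7: gcd(18, 7) = 1; lcm(18, 7) = 18 * 7 / 1 = 126 / 1 = 126
Fold in T3=20: gcd(126, 20) = 2; lcm(126, 20) = 126 * 20 / 2 = 2520 / 2 = 1260
Full cycle length = 1260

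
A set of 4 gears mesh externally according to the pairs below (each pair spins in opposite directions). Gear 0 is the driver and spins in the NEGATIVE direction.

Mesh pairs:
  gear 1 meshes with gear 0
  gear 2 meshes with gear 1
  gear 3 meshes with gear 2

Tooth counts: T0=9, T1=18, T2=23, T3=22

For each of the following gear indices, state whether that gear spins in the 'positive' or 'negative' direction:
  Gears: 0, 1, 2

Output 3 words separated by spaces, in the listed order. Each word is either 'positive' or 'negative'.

Gear 0 (driver): negative (depth 0)
  gear 1: meshes with gear 0 -> depth 1 -> positive (opposite of gear 0)
  gear 2: meshes with gear 1 -> depth 2 -> negative (opposite of gear 1)
  gear 3: meshes with gear 2 -> depth 3 -> positive (opposite of gear 2)
Queried indices 0, 1, 2 -> negative, positive, negative

Answer: negative positive negative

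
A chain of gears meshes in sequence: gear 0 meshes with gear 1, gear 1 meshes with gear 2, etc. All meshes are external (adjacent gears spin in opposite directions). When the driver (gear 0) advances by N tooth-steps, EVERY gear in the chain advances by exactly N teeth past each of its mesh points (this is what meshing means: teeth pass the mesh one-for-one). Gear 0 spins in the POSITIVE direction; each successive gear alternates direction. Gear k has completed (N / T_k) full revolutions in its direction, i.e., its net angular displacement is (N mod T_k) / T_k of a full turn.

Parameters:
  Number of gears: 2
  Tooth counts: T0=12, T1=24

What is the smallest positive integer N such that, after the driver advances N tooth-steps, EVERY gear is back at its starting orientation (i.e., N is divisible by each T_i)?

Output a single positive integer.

Gear k returns to start when N is a multiple of T_k.
All gears at start simultaneously when N is a common multiple of [12, 24]; the smallest such N is lcm(12, 24).
Start: lcm = T0 = 12
Fold in T1=24: gcd(12, 24) = 12; lcm(12, 24) = 12 * 24 / 12 = 288 / 12 = 24
Full cycle length = 24

Answer: 24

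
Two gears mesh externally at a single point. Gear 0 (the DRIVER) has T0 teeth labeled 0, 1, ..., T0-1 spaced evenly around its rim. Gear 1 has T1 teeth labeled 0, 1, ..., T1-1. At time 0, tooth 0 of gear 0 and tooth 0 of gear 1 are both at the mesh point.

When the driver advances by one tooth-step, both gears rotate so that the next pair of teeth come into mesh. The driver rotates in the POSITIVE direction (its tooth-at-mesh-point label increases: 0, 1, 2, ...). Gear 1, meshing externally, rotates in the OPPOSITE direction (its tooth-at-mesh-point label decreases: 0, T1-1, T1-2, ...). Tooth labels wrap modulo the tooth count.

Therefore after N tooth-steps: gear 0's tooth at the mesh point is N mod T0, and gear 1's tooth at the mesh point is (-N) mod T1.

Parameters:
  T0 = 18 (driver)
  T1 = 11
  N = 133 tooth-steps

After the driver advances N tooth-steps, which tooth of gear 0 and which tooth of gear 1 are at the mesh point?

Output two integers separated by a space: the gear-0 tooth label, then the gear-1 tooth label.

Gear 0 (driver, T0=18): tooth at mesh = N mod T0
  133 = 7 * 18 + 7, so 133 mod 18 = 7
  gear 0 tooth = 7
Gear 1 (driven, T1=11): tooth at mesh = (-N) mod T1
  133 = 12 * 11 + 1, so 133 mod 11 = 1
  (-133) mod 11 = (-1) mod 11 = 11 - 1 = 10
Mesh after 133 steps: gear-0 tooth 7 meets gear-1 tooth 10

Answer: 7 10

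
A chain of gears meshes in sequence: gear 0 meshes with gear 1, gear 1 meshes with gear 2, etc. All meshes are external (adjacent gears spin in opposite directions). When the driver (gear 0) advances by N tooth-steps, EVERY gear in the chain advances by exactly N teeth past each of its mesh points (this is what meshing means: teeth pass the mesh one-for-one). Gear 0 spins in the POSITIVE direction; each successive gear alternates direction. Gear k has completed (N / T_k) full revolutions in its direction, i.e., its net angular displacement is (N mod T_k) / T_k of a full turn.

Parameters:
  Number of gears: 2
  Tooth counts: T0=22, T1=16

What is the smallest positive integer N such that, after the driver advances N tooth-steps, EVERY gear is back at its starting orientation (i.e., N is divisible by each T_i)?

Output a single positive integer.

Answer: 176

Derivation:
Gear k returns to start when N is a multiple of T_k.
All gears at start simultaneously when N is a common multiple of [22, 16]; the smallest such N is lcm(22, 16).
Start: lcm = T0 = 22
Fold in T1=16: gcd(22, 16) = 2; lcm(22, 16) = 22 * 16 / 2 = 352 / 2 = 176
Full cycle length = 176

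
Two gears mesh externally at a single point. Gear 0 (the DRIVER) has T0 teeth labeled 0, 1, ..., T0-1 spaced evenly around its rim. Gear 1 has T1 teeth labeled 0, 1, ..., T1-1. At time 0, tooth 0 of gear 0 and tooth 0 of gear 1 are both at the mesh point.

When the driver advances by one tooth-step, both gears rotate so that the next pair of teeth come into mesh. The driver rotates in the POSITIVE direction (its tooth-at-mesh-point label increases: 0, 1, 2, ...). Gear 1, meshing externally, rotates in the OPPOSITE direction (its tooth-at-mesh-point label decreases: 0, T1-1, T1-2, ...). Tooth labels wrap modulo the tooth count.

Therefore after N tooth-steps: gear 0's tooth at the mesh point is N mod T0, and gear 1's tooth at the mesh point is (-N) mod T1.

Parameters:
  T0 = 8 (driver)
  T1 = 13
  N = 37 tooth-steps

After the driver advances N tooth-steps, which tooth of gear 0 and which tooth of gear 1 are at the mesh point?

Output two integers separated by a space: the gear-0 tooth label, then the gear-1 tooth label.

Gear 0 (driver, T0=8): tooth at mesh = N mod T0
  37 = 4 * 8 + 5, so 37 mod 8 = 5
  gear 0 tooth = 5
Gear 1 (driven, T1=13): tooth at mesh = (-N) mod T1
  37 = 2 * 13 + 11, so 37 mod 13 = 11
  (-37) mod 13 = (-11) mod 13 = 13 - 11 = 2
Mesh after 37 steps: gear-0 tooth 5 meets gear-1 tooth 2

Answer: 5 2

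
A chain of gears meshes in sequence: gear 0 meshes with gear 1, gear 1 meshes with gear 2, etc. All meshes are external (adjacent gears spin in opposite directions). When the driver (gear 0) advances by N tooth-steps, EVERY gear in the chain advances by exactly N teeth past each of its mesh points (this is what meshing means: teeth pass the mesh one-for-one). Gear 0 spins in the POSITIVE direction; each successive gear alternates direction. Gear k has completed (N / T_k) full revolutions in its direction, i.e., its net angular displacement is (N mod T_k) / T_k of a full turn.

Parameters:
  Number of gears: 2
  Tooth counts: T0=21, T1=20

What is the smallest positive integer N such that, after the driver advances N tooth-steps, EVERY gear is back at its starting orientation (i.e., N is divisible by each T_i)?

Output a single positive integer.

Answer: 420

Derivation:
Gear k returns to start when N is a multiple of T_k.
All gears at start simultaneously when N is a common multiple of [21, 20]; the smallest such N is lcm(21, 20).
Start: lcm = T0 = 21
Fold in T1=20: gcd(21, 20) = 1; lcm(21, 20) = 21 * 20 / 1 = 420 / 1 = 420
Full cycle length = 420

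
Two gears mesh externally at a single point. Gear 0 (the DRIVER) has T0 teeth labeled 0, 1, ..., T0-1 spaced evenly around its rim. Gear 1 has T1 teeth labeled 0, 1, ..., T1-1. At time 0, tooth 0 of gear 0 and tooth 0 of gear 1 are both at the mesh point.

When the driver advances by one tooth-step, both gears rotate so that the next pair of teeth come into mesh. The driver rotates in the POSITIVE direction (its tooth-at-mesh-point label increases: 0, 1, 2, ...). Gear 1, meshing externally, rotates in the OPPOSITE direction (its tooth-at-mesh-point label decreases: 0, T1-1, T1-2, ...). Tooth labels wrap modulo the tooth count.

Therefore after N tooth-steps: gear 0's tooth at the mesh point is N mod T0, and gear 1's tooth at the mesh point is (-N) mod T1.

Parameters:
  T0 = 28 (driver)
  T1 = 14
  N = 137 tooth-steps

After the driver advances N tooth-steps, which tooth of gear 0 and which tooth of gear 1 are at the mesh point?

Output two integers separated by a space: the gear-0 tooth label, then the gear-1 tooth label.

Gear 0 (driver, T0=28): tooth at mesh = N mod T0
  137 = 4 * 28 + 25, so 137 mod 28 = 25
  gear 0 tooth = 25
Gear 1 (driven, T1=14): tooth at mesh = (-N) mod T1
  137 = 9 * 14 + 11, so 137 mod 14 = 11
  (-137) mod 14 = (-11) mod 14 = 14 - 11 = 3
Mesh after 137 steps: gear-0 tooth 25 meets gear-1 tooth 3

Answer: 25 3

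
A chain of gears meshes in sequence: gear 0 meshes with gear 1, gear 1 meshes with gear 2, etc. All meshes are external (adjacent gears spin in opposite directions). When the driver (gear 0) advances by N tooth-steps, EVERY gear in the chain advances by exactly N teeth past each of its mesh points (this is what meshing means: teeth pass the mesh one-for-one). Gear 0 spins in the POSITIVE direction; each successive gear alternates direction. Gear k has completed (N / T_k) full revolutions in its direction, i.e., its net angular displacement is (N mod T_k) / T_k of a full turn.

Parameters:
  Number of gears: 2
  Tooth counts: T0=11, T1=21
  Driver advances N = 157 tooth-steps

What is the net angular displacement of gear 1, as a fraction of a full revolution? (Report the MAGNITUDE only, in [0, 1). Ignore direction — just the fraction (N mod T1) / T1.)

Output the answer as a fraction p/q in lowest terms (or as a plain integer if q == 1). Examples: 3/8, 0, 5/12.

Answer: 10/21

Derivation:
Chain of 2 gears, tooth counts: [11, 21]
  gear 0: T0=11, direction=positive, advance = 157 mod 11 = 3 teeth = 3/11 turn
  gear 1: T1=21, direction=negative, advance = 157 mod 21 = 10 teeth = 10/21 turn
Gear 1: 157 mod 21 = 10
Fraction = 10 / 21 = 10/21 (gcd(10,21)=1) = 10/21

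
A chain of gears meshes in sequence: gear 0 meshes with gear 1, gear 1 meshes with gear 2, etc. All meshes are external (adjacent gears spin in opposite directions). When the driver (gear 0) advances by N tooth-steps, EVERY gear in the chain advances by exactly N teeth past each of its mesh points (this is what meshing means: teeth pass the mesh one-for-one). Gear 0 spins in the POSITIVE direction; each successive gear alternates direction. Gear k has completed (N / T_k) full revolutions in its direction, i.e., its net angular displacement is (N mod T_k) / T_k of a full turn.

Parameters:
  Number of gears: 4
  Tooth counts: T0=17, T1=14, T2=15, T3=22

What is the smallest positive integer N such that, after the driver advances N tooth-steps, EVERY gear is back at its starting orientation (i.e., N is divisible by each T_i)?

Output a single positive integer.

Gear k returns to start when N is a multiple of T_k.
All gears at start simultaneously when N is a common multiple of [17, 14, 15, 22]; the smallest such N is lcm(17, 14, 15, 22).
Start: lcm = T0 = 17
Fold in T1=14: gcd(17, 14) = 1; lcm(17, 14) = 17 * 14 / 1 = 238 / 1 = 238
Fold in T2=15: gcd(238, 15) = 1; lcm(238, 15) = 238 * 15 / 1 = 3570 / 1 = 3570
Fold in T3=22: gcd(3570, 22) = 2; lcm(3570, 22) = 3570 * 22 / 2 = 78540 / 2 = 39270
Full cycle length = 39270

Answer: 39270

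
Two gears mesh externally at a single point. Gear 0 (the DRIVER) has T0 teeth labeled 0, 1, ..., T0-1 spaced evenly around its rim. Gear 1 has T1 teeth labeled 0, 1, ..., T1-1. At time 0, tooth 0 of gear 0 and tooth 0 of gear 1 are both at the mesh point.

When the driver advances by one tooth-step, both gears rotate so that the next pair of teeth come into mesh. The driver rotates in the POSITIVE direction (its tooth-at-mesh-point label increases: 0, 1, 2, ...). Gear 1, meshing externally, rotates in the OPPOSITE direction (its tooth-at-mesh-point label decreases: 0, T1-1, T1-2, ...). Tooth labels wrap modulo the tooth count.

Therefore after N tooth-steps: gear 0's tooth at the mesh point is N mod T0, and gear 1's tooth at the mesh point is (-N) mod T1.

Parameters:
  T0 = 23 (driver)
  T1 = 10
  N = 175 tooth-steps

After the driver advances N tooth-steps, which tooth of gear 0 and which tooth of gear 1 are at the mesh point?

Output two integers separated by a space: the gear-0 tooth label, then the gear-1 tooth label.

Answer: 14 5

Derivation:
Gear 0 (driver, T0=23): tooth at mesh = N mod T0
  175 = 7 * 23 + 14, so 175 mod 23 = 14
  gear 0 tooth = 14
Gear 1 (driven, T1=10): tooth at mesh = (-N) mod T1
  175 = 17 * 10 + 5, so 175 mod 10 = 5
  (-175) mod 10 = (-5) mod 10 = 10 - 5 = 5
Mesh after 175 steps: gear-0 tooth 14 meets gear-1 tooth 5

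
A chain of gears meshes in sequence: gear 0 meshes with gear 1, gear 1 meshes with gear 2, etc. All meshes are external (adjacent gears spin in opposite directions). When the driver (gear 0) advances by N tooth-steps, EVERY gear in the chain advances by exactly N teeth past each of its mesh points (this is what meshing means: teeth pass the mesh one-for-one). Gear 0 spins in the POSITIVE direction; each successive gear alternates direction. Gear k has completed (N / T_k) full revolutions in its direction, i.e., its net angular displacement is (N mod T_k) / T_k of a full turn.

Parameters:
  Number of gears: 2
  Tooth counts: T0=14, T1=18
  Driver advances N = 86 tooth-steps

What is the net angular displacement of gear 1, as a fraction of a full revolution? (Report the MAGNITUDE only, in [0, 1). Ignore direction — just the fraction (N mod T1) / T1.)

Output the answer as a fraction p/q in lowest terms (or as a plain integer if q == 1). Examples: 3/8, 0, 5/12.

Chain of 2 gears, tooth counts: [14, 18]
  gear 0: T0=14, direction=positive, advance = 86 mod 14 = 2 teeth = 2/14 turn
  gear 1: T1=18, direction=negative, advance = 86 mod 18 = 14 teeth = 14/18 turn
Gear 1: 86 mod 18 = 14
Fraction = 14 / 18 = 7/9 (gcd(14,18)=2) = 7/9

Answer: 7/9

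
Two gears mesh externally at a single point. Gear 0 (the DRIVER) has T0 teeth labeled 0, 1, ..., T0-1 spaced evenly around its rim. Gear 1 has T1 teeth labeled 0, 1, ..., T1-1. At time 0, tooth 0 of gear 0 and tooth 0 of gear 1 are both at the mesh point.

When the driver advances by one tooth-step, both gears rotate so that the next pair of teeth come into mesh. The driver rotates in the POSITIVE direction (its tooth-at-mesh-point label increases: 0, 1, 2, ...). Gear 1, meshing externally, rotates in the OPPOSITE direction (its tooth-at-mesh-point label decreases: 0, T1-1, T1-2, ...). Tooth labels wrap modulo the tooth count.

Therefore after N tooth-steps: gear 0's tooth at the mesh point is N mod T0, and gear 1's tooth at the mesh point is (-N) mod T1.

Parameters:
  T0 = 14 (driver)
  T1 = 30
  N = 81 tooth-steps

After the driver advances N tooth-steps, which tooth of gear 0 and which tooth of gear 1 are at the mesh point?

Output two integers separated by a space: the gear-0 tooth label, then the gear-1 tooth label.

Gear 0 (driver, T0=14): tooth at mesh = N mod T0
  81 = 5 * 14 + 11, so 81 mod 14 = 11
  gear 0 tooth = 11
Gear 1 (driven, T1=30): tooth at mesh = (-N) mod T1
  81 = 2 * 30 + 21, so 81 mod 30 = 21
  (-81) mod 30 = (-21) mod 30 = 30 - 21 = 9
Mesh after 81 steps: gear-0 tooth 11 meets gear-1 tooth 9

Answer: 11 9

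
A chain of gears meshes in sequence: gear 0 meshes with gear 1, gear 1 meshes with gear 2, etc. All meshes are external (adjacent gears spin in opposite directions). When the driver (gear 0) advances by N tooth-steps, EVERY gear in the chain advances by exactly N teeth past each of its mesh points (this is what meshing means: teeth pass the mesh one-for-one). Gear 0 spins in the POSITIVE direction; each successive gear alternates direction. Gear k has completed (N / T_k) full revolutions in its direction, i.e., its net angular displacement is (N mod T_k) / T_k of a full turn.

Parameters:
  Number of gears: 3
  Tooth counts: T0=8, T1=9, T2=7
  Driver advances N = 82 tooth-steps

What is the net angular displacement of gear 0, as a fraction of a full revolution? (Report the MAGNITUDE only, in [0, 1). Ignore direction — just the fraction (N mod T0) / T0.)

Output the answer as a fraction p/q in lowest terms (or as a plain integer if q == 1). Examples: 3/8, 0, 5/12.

Chain of 3 gears, tooth counts: [8, 9, 7]
  gear 0: T0=8, direction=positive, advance = 82 mod 8 = 2 teeth = 2/8 turn
  gear 1: T1=9, direction=negative, advance = 82 mod 9 = 1 teeth = 1/9 turn
  gear 2: T2=7, direction=positive, advance = 82 mod 7 = 5 teeth = 5/7 turn
Gear 0: 82 mod 8 = 2
Fraction = 2 / 8 = 1/4 (gcd(2,8)=2) = 1/4

Answer: 1/4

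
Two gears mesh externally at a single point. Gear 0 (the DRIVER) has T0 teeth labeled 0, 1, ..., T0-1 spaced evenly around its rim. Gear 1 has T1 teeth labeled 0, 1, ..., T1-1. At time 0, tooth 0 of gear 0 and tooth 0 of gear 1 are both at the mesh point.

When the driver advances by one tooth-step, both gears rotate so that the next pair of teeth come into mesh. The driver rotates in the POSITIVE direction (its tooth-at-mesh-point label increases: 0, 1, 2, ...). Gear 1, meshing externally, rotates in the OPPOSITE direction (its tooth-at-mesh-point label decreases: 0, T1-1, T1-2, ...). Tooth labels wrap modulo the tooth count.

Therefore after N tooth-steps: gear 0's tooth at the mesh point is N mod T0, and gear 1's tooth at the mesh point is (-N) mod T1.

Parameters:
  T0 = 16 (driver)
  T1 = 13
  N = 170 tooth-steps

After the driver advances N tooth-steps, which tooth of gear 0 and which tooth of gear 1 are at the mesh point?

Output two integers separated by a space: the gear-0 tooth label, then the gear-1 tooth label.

Answer: 10 12

Derivation:
Gear 0 (driver, T0=16): tooth at mesh = N mod T0
  170 = 10 * 16 + 10, so 170 mod 16 = 10
  gear 0 tooth = 10
Gear 1 (driven, T1=13): tooth at mesh = (-N) mod T1
  170 = 13 * 13 + 1, so 170 mod 13 = 1
  (-170) mod 13 = (-1) mod 13 = 13 - 1 = 12
Mesh after 170 steps: gear-0 tooth 10 meets gear-1 tooth 12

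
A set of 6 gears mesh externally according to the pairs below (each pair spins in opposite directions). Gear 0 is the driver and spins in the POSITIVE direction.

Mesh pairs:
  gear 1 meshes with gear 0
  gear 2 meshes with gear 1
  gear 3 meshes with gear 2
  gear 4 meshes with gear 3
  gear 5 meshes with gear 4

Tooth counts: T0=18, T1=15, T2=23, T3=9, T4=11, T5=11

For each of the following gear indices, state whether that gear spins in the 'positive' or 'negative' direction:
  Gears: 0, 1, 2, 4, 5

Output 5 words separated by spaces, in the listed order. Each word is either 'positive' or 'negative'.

Answer: positive negative positive positive negative

Derivation:
Gear 0 (driver): positive (depth 0)
  gear 1: meshes with gear 0 -> depth 1 -> negative (opposite of gear 0)
  gear 2: meshes with gear 1 -> depth 2 -> positive (opposite of gear 1)
  gear 3: meshes with gear 2 -> depth 3 -> negative (opposite of gear 2)
  gear 4: meshes with gear 3 -> depth 4 -> positive (opposite of gear 3)
  gear 5: meshes with gear 4 -> depth 5 -> negative (opposite of gear 4)
Queried indices 0, 1, 2, 4, 5 -> positive, negative, positive, positive, negative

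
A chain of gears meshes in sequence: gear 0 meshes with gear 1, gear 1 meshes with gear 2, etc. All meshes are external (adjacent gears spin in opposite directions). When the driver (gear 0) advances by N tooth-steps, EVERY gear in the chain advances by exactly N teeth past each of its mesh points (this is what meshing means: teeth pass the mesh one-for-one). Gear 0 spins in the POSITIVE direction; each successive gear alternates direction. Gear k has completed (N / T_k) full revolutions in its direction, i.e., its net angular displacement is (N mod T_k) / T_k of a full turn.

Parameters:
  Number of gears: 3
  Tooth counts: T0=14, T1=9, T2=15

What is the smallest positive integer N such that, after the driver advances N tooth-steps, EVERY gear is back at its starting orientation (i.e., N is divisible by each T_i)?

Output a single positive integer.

Answer: 630

Derivation:
Gear k returns to start when N is a multiple of T_k.
All gears at start simultaneously when N is a common multiple of [14, 9, 15]; the smallest such N is lcm(14, 9, 15).
Start: lcm = T0 = 14
Fold in T1=9: gcd(14, 9) = 1; lcm(14, 9) = 14 * 9 / 1 = 126 / 1 = 126
Fold in T2=15: gcd(126, 15) = 3; lcm(126, 15) = 126 * 15 / 3 = 1890 / 3 = 630
Full cycle length = 630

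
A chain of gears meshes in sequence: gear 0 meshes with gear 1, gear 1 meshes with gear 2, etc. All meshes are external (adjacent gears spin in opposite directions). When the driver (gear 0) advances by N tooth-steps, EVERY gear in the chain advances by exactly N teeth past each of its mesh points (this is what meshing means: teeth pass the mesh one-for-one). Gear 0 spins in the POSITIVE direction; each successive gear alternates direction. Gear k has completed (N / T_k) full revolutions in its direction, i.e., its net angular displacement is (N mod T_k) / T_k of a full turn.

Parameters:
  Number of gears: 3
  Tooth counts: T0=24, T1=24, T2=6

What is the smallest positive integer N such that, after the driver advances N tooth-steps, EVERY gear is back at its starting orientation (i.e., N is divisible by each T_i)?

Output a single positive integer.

Gear k returns to start when N is a multiple of T_k.
All gears at start simultaneously when N is a common multiple of [24, 24, 6]; the smallest such N is lcm(24, 24, 6).
Start: lcm = T0 = 24
Fold in T1=24: gcd(24, 24) = 24; lcm(24, 24) = 24 * 24 / 24 = 576 / 24 = 24
Fold in T2=6: gcd(24, 6) = 6; lcm(24, 6) = 24 * 6 / 6 = 144 / 6 = 24
Full cycle length = 24

Answer: 24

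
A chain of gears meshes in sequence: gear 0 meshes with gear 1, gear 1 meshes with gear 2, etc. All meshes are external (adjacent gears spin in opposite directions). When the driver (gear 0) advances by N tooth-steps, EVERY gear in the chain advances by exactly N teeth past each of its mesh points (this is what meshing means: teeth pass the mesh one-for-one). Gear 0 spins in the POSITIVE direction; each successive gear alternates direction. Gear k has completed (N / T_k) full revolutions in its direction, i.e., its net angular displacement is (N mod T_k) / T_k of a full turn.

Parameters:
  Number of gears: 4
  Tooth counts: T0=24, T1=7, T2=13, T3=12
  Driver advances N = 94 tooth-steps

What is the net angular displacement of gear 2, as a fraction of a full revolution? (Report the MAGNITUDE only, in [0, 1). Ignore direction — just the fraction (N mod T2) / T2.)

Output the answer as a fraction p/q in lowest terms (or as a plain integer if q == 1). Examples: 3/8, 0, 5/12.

Chain of 4 gears, tooth counts: [24, 7, 13, 12]
  gear 0: T0=24, direction=positive, advance = 94 mod 24 = 22 teeth = 22/24 turn
  gear 1: T1=7, direction=negative, advance = 94 mod 7 = 3 teeth = 3/7 turn
  gear 2: T2=13, direction=positive, advance = 94 mod 13 = 3 teeth = 3/13 turn
  gear 3: T3=12, direction=negative, advance = 94 mod 12 = 10 teeth = 10/12 turn
Gear 2: 94 mod 13 = 3
Fraction = 3 / 13 = 3/13 (gcd(3,13)=1) = 3/13

Answer: 3/13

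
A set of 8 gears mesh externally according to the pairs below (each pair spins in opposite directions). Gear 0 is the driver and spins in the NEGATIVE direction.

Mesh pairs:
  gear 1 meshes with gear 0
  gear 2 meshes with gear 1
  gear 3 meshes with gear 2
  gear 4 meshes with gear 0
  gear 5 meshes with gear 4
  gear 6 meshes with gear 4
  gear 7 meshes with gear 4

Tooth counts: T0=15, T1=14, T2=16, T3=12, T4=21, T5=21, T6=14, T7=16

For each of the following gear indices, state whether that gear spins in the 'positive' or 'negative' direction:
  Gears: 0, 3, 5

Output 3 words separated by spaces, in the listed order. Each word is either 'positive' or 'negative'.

Gear 0 (driver): negative (depth 0)
  gear 1: meshes with gear 0 -> depth 1 -> positive (opposite of gear 0)
  gear 2: meshes with gear 1 -> depth 2 -> negative (opposite of gear 1)
  gear 3: meshes with gear 2 -> depth 3 -> positive (opposite of gear 2)
  gear 4: meshes with gear 0 -> depth 1 -> positive (opposite of gear 0)
  gear 5: meshes with gear 4 -> depth 2 -> negative (opposite of gear 4)
  gear 6: meshes with gear 4 -> depth 2 -> negative (opposite of gear 4)
  gear 7: meshes with gear 4 -> depth 2 -> negative (opposite of gear 4)
Queried indices 0, 3, 5 -> negative, positive, negative

Answer: negative positive negative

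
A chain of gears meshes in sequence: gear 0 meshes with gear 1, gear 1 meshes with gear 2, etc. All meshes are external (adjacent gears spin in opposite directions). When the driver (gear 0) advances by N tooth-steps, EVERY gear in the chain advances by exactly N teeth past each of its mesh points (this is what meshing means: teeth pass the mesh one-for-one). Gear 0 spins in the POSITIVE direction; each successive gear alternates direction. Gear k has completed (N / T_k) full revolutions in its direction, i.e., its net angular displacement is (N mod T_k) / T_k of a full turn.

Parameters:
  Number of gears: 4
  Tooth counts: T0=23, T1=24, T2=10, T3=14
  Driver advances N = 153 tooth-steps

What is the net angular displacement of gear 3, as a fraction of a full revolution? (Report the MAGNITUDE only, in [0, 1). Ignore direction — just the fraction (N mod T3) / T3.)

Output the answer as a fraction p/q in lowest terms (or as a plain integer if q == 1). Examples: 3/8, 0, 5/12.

Answer: 13/14

Derivation:
Chain of 4 gears, tooth counts: [23, 24, 10, 14]
  gear 0: T0=23, direction=positive, advance = 153 mod 23 = 15 teeth = 15/23 turn
  gear 1: T1=24, direction=negative, advance = 153 mod 24 = 9 teeth = 9/24 turn
  gear 2: T2=10, direction=positive, advance = 153 mod 10 = 3 teeth = 3/10 turn
  gear 3: T3=14, direction=negative, advance = 153 mod 14 = 13 teeth = 13/14 turn
Gear 3: 153 mod 14 = 13
Fraction = 13 / 14 = 13/14 (gcd(13,14)=1) = 13/14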